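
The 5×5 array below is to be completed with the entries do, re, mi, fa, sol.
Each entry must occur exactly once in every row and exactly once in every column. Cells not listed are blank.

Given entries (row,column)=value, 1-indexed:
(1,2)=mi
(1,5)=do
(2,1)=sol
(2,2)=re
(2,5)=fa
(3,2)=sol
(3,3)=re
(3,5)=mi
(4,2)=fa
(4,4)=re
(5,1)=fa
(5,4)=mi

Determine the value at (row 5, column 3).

Row 1, column 1: row 1 has {do, mi} and column 1 has {fa, sol}, leaving only re.
Row 2, column 4: row 2 has {re, fa, sol} and column 4 has {re, mi}, leaving only do.
Row 2, column 3: row 2 has {do, re, fa, sol} and column 3 has {re}, leaving only mi.
Row 3, column 1: row 3 has {re, mi, sol} and column 1 has {re, fa, sol}, leaving only do.
Row 3, column 4: row 3 has {do, re, mi, sol} and column 4 has {do, re, mi}, leaving only fa.
Row 1, column 4: row 1 has {do, re, mi} and column 4 has {do, re, mi, fa}, leaving only sol.
Row 1, column 3: row 1 has {do, re, mi, sol} and column 3 has {re, mi}, leaving only fa.
Row 4, column 1: row 4 has {re, fa} and column 1 has {do, re, fa, sol}, leaving only mi.
Row 4, column 5: row 4 has {re, mi, fa} and column 5 has {do, mi, fa}, leaving only sol.
Row 4, column 3: row 4 has {re, mi, fa, sol} and column 3 has {re, mi, fa}, leaving only do.
Row 5 already has {mi, fa} and column 3 already has {do, re, mi, fa}, so row 5, column 3 must be sol.

sol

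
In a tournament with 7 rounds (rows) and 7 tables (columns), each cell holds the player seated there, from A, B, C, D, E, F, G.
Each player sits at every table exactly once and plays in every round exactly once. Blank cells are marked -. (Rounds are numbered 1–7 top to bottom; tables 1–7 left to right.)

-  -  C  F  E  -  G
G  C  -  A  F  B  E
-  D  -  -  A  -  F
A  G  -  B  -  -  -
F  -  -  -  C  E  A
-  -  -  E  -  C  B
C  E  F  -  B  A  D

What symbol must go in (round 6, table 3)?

Round 1, table 6: round 1 has {C, E, F, G} and table 6 has {A, B, C, E}, leaving only D.
Round 1, table 1: round 1 has {C, D, E, F, G} and table 1 has {A, C, F, G}, leaving only B.
Round 1, table 2: round 1 has {B, C, D, E, F, G} and table 2 has {C, D, E, G}, leaving only A.
Round 2, table 3: round 2 has {A, B, C, E, F, G} and table 3 has {C, F}, leaving only D.
Round 3, table 1: round 3 has {A, D, F} and table 1 has {A, B, C, F, G}, leaving only E.
Round 3, table 6: round 3 has {A, D, E, F} and table 6 has {A, B, C, D, E}, leaving only G.
Round 3, table 3: round 3 has {A, D, E, F, G} and table 3 has {C, D, F}, leaving only B.
Round 3, table 4: round 3 has {A, B, D, E, F, G} and table 4 has {A, B, E, F}, leaving only C.
Round 4, table 3: round 4 has {A, B, G} and table 3 has {B, C, D, F}, leaving only E.
Round 4, table 5: round 4 has {A, B, E, G} and table 5 has {A, B, C, E, F}, leaving only D.
Round 4, table 6: round 4 has {A, B, D, E, G} and table 6 has {A, B, C, D, E, G}, leaving only F.
Round 4, table 7: round 4 has {A, B, D, E, F, G} and table 7 has {A, B, D, E, F, G}, leaving only C.
Round 5, table 2: round 5 has {A, C, E, F} and table 2 has {A, C, D, E, G}, leaving only B.
Round 5, table 3: round 5 has {A, B, C, E, F} and table 3 has {B, C, D, E, F}, leaving only G.
Round 6 already has {B, C, E} and table 3 already has {B, C, D, E, F, G}, so round 6, table 3 must be A.

A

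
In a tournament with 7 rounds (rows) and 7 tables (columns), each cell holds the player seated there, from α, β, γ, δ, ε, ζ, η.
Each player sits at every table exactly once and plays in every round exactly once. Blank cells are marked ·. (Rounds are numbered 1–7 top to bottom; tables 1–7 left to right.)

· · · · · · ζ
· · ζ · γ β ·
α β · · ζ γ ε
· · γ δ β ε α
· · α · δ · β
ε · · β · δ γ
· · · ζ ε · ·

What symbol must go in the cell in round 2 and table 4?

Round 3, table 4: round 3 has {α, β, γ, ε, ζ} and table 4 has {β, δ, ζ}, leaving only η.
Round 3, table 3: round 3 has {α, β, γ, ε, ζ, η} and table 3 has {α, γ, ζ}, leaving only δ.
Round 6, table 3: round 6 has {β, γ, δ, ε} and table 3 has {α, γ, δ, ζ}, leaving only η.
Round 6, table 5: round 6 has {β, γ, δ, ε, η} and table 5 has {β, γ, δ, ε, ζ}, leaving only α.
Round 1, table 5: round 1 has {ζ} and table 5 has {α, β, γ, δ, ε, ζ}, leaving only η.
Round 1, table 6: round 1 has {ζ, η} and table 6 has {β, γ, δ, ε}, leaving only α.
Round 6, table 2: round 6 has {α, β, γ, δ, ε, η} and table 2 has {β}, leaving only ζ.
Round 4, table 2: round 4 has {α, β, γ, δ, ε} and table 2 has {β, ζ}, leaving only η.
Round 4, table 1: round 4 has {α, β, γ, δ, ε, η} and table 1 has {α, ε}, leaving only ζ.
Round 7, table 3: round 7 has {ε, ζ} and table 3 has {α, γ, δ, ζ, η}, leaving only β.
Round 1, table 3: round 1 has {α, ζ, η} and table 3 has {α, β, γ, δ, ζ, η}, leaving only ε.
Round 1, table 4: round 1 has {α, ε, ζ, η} and table 4 has {β, δ, ζ, η}, leaving only γ.
Round 1, table 2: round 1 has {α, γ, ε, ζ, η} and table 2 has {β, ζ, η}, leaving only δ.
Round 1, table 1: round 1 has {α, γ, δ, ε, ζ, η} and table 1 has {α, ε, ζ}, leaving only β.
Round 5, table 4: round 5 has {α, β, δ} and table 4 has {β, γ, δ, ζ, η}, leaving only ε.
Round 2 already has {β, γ, ζ} and table 4 already has {β, γ, δ, ε, ζ, η}, so round 2, table 4 must be α.

α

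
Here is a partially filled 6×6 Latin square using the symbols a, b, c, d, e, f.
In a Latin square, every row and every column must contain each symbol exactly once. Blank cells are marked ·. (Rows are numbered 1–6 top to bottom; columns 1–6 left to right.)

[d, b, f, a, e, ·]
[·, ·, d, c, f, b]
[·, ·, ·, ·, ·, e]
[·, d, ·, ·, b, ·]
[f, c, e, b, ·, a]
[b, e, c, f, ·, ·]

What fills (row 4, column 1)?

c

Row 1, column 6: row 1 has {a, b, d, e, f} and column 6 has {a, b, e}, leaving only c.
Row 2, column 2: row 2 has {b, c, d, f} and column 2 has {b, c, d, e}, leaving only a.
Row 2, column 1: row 2 has {a, b, c, d, f} and column 1 has {b, d, f}, leaving only e.
Row 3, column 2: row 3 has {e} and column 2 has {a, b, c, d, e}, leaving only f.
Row 3, column 4: row 3 has {e, f} and column 4 has {a, b, c, f}, leaving only d.
Row 4, column 3: row 4 has {b, d} and column 3 has {c, d, e, f}, leaving only a.
Row 4 already has {a, b, d} and column 1 already has {b, d, e, f}, so row 4, column 1 must be c.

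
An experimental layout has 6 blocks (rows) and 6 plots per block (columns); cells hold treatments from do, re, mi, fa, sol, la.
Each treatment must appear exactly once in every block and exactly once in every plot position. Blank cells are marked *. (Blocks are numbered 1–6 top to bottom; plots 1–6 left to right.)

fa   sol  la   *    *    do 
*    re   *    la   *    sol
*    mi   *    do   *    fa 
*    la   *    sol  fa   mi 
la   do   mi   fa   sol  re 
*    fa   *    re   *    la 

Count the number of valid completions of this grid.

3

Block 1, plot 4: eliminating its block and plot leaves {mi}.
Block 1, plot 5: eliminating its block and plot leaves {re, mi}.
Block 2, plot 1: eliminating its block and plot leaves {do, mi}.
Block 2, plot 3: eliminating its block and plot leaves {do, fa}.
Block 2, plot 5: eliminating its block and plot leaves {do, mi}.
Block 3, plot 1: eliminating its block and plot leaves {re, sol}.
Block 3, plot 3: eliminating its block and plot leaves {re, sol}.
Block 3, plot 5: eliminating its block and plot leaves {re, la}.
Block 4, plot 1: eliminating its block and plot leaves {do, re}.
Block 4, plot 3: eliminating its block and plot leaves {do, re}.
Block 6, plot 1: eliminating its block and plot leaves {do, mi, sol}.
Block 6, plot 3: eliminating its block and plot leaves {do, sol}.
Block 6, plot 5: eliminating its block and plot leaves {do, mi}.
Enumerating the assignments across these blanks that avoid any block or plot repeat gives 3 completions.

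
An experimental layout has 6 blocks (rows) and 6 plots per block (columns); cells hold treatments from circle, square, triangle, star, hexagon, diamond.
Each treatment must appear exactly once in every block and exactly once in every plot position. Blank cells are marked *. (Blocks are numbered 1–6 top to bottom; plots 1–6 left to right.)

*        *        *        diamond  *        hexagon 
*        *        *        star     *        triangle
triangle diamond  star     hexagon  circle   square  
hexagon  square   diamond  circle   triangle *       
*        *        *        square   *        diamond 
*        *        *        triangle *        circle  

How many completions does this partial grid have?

10

Block 1, plot 1: eliminating its block and plot leaves {circle, square, star}.
Block 1, plot 2: eliminating its block and plot leaves {circle, triangle, star}.
Block 1, plot 3: eliminating its block and plot leaves {circle, square, triangle}.
Block 1, plot 5: eliminating its block and plot leaves {square, star}.
Block 2, plot 1: eliminating its block and plot leaves {circle, square, diamond}.
Block 2, plot 2: eliminating its block and plot leaves {circle, hexagon}.
Block 2, plot 3: eliminating its block and plot leaves {circle, square, hexagon}.
Block 2, plot 5: eliminating its block and plot leaves {square, hexagon, diamond}.
Block 4, plot 6: eliminating its block and plot leaves {star}.
Block 5, plot 1: eliminating its block and plot leaves {circle, star}.
Block 5, plot 2: eliminating its block and plot leaves {circle, triangle, star, hexagon}.
Block 5, plot 3: eliminating its block and plot leaves {circle, triangle, hexagon}.
Block 5, plot 5: eliminating its block and plot leaves {star, hexagon}.
Block 6, plot 1: eliminating its block and plot leaves {square, star, diamond}.
Block 6, plot 2: eliminating its block and plot leaves {star, hexagon}.
Block 6, plot 3: eliminating its block and plot leaves {square, hexagon}.
Block 6, plot 5: eliminating its block and plot leaves {square, star, hexagon, diamond}.
Enumerating the assignments across these blanks that avoid any block or plot repeat gives 10 completions.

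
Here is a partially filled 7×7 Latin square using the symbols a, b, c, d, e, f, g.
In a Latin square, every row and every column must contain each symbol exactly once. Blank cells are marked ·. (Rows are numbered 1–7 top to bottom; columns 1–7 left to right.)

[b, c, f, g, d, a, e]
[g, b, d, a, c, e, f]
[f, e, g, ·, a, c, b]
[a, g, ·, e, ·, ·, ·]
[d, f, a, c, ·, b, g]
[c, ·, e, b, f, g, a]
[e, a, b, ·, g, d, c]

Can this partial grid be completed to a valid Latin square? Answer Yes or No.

No row or column among the givens repeats a symbol, and propagating forced cells runs into no contradiction.
One valid completion exists (for instance, b c f g d a e / g b d a c e f / f e g d a c b / a g c e b f d / d f a c e b g / c d e b f g a / e a b f g d c).

Yes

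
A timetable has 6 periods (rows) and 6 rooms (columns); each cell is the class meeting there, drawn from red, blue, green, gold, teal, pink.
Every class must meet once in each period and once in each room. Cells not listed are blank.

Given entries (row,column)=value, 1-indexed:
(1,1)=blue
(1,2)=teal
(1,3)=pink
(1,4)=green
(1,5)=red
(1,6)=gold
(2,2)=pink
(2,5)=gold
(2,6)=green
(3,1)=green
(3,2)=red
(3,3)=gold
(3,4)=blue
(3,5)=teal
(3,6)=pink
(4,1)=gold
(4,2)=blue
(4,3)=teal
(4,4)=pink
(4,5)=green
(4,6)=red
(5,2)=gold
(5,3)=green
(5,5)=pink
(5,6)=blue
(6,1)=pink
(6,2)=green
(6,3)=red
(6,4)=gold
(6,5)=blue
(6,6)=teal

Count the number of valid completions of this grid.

Period 2, room 1: eliminating its period and room leaves {red, teal}.
Period 2, room 3: eliminating its period and room leaves {blue}.
Period 2, room 4: eliminating its period and room leaves {red, teal}.
Period 5, room 1: eliminating its period and room leaves {red, teal}.
Period 5, room 4: eliminating its period and room leaves {red, teal}.
Enumerating the assignments across these blanks that avoid any period or room repeat gives 2 completions.

2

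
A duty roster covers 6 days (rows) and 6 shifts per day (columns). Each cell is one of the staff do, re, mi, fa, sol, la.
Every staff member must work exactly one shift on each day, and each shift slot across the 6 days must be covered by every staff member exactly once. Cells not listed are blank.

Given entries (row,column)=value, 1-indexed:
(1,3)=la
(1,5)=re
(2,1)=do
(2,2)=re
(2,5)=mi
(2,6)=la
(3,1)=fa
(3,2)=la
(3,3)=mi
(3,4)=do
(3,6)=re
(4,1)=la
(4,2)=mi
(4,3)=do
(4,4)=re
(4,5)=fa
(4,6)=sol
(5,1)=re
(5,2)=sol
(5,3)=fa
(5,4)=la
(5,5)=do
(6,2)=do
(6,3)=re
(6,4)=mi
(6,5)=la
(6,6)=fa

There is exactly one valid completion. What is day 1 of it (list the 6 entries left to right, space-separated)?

Day 1, shift 2: day 1 has {re, la} and shift 2 has {do, re, mi, sol, la}, leaving only fa.
Day 1, shift 4: day 1 has {re, fa, la} and shift 4 has {do, re, mi, la}, leaving only sol.
Day 1, shift 1: day 1 has {re, fa, sol, la} and shift 1 has {do, re, fa, la}, leaving only mi.
Day 1, shift 6: day 1 has {re, mi, fa, sol, la} and shift 6 has {re, fa, sol, la}, leaving only do.
So day 1 reads: mi fa la sol re do.

mi fa la sol re do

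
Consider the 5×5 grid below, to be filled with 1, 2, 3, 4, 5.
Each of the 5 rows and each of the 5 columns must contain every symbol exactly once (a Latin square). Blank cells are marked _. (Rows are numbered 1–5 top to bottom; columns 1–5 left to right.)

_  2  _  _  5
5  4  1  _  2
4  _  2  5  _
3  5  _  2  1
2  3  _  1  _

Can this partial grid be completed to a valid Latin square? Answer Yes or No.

No row or column among the givens repeats a symbol, and propagating forced cells runs into no contradiction.
One valid completion exists (for instance, 1 2 3 4 5 / 5 4 1 3 2 / 4 1 2 5 3 / 3 5 4 2 1 / 2 3 5 1 4).

Yes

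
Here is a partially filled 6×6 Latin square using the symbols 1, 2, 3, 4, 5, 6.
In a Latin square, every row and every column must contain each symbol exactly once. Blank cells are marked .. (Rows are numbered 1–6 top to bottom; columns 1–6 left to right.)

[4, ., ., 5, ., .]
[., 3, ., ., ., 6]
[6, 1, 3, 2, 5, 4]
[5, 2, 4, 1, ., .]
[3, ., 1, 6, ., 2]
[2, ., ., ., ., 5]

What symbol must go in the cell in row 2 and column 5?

2

Row 1, column 2: row 1 has {4, 5} and column 2 has {1, 2, 3}, leaving only 6.
Row 1, column 3: row 1 has {4, 5, 6} and column 3 has {1, 3, 4}, leaving only 2.
Row 2, column 1: row 2 has {3, 6} and column 1 has {2, 3, 4, 5, 6}, leaving only 1.
Row 2, column 3: row 2 has {1, 3, 6} and column 3 has {1, 2, 3, 4}, leaving only 5.
Row 2, column 4: row 2 has {1, 3, 5, 6} and column 4 has {1, 2, 5, 6}, leaving only 4.
Row 2 already has {1, 3, 4, 5, 6} and column 5 already has {5}, so row 2, column 5 must be 2.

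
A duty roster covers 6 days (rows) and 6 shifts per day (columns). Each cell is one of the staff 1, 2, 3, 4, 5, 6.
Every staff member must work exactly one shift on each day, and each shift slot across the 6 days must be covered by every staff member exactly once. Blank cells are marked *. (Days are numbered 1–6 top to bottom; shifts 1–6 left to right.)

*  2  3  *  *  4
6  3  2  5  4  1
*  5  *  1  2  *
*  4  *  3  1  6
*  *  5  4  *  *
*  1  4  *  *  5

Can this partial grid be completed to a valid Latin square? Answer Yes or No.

No

Day 4, shift 3: day 4 together with shift 3 already contain {1, 2, 3, 4, 5, 6} — every symbol — so nothing can go there. The grid has no valid completion.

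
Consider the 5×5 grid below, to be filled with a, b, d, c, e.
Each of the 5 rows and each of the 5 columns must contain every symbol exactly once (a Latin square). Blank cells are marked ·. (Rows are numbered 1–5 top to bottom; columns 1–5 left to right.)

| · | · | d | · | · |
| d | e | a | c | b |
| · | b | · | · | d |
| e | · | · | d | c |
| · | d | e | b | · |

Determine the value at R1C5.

Row 3, column 3: row 3 has {b, d} and column 3 has {a, d, e}, leaving only c.
Row 3, column 1: row 3 has {b, d, c} and column 1 has {d, e}, leaving only a.
Row 3, column 4: row 3 has {a, b, d, c} and column 4 has {b, d, c}, leaving only e.
Row 1, column 4: row 1 has {d} and column 4 has {b, d, c, e}, leaving only a.
Row 1 already has {a, d} and column 5 already has {b, d, c}, so row 1, column 5 must be e.

e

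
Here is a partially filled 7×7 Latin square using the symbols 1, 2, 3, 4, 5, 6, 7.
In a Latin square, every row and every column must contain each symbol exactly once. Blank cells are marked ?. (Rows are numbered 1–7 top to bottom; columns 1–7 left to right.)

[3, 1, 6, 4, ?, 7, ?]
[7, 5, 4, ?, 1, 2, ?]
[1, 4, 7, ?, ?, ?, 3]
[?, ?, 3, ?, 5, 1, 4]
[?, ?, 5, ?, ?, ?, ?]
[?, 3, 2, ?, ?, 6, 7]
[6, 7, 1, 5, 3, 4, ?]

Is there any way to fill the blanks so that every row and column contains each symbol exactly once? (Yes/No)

No row or column among the givens repeats a symbol, and propagating forced cells runs into no contradiction.
One valid completion exists (for instance, 3 1 6 4 2 7 5 / 7 5 4 3 1 2 6 / 1 4 7 2 6 5 3 / 2 6 3 7 5 1 4 / 4 2 5 6 7 3 1 / 5 3 2 1 4 6 7 / 6 7 1 5 3 4 2).

Yes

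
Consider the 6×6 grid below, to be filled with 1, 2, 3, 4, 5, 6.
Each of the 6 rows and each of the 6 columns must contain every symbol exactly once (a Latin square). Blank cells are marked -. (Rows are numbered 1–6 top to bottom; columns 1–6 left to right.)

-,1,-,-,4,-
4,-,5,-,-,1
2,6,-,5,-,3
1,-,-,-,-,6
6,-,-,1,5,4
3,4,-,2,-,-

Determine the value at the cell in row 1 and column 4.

3

Row 1, column 1: row 1 has {1, 4} and column 1 has {1, 2, 3, 4, 6}, leaving only 5.
Row 1, column 6: row 1 has {1, 4, 5} and column 6 has {1, 3, 4, 6}, leaving only 2.
Row 3, column 5: row 3 has {2, 3, 5, 6} and column 5 has {4, 5}, leaving only 1.
Row 3, column 3: row 3 has {1, 2, 3, 5, 6} and column 3 has {5}, leaving only 4.
Row 6, column 5: row 6 has {2, 3, 4} and column 5 has {1, 4, 5}, leaving only 6.
Row 6, column 3: row 6 has {2, 3, 4, 6} and column 3 has {4, 5}, leaving only 1.
Row 6, column 6: row 6 has {1, 2, 3, 4, 6} and column 6 has {1, 2, 3, 4, 6}, leaving only 5.
Row 1, column 4 is narrowed to {3, 6}.
If it were 6, then row 2, column 5 would be left with no valid symbol.
So row 1, column 4 must be 3.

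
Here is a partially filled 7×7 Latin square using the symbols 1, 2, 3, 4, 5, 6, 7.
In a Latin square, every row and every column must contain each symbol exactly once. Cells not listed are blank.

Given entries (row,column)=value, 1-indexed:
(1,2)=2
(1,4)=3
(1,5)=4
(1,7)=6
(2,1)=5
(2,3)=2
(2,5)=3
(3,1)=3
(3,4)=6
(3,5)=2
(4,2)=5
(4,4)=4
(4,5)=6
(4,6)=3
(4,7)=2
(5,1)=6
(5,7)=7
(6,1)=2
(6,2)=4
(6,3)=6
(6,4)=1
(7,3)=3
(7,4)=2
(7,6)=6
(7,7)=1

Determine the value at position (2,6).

1

Row 2, column 4: row 2 has {2, 3, 5} and column 4 has {1, 2, 3, 4, 6}, leaving only 7.
Row 2, column 7: row 2 has {2, 3, 5, 7} and column 7 has {1, 2, 6, 7}, leaving only 4.
Row 2 already has {2, 3, 4, 5, 7} and column 6 already has {3, 6}, so row 2, column 6 must be 1.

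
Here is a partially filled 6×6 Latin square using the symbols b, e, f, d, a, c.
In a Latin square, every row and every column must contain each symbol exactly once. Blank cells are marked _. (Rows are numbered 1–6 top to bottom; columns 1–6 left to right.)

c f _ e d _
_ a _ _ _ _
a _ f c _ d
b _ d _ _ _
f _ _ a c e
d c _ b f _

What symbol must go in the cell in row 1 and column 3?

Row 2, column 1: row 2 has {a} and column 1 has {b, f, d, a, c}, leaving only e.
Row 2, column 5: row 2 has {e, a} and column 5 has {f, d, c}, leaving only b.
Row 2, column 3: row 2 has {b, e, a} and column 3 has {f, d}, leaving only c.
Row 2, column 6: row 2 has {b, e, a, c} and column 6 has {e, d}, leaving only f.
Row 2, column 4: row 2 has {b, e, f, a, c} and column 4 has {b, e, a, c}, leaving only d.
Row 3, column 5: row 3 has {f, d, a, c} and column 5 has {b, f, d, c}, leaving only e.
Row 3, column 2: row 3 has {e, f, d, a, c} and column 2 has {f, a, c}, leaving only b.
Row 4, column 2: row 4 has {b, d} and column 2 has {b, f, a, c}, leaving only e.
Row 4, column 4: row 4 has {b, e, d} and column 4 has {b, e, d, a, c}, leaving only f.
Row 4, column 5: row 4 has {b, e, f, d} and column 5 has {b, e, f, d, c}, leaving only a.
Row 4, column 6: row 4 has {b, e, f, d, a} and column 6 has {e, f, d}, leaving only c.
Row 5, column 2: row 5 has {e, f, a, c} and column 2 has {b, e, f, a, c}, leaving only d.
Row 5, column 3: row 5 has {e, f, d, a, c} and column 3 has {f, d, c}, leaving only b.
Row 1 already has {e, f, d, c} and column 3 already has {b, f, d, c}, so row 1, column 3 must be a.

a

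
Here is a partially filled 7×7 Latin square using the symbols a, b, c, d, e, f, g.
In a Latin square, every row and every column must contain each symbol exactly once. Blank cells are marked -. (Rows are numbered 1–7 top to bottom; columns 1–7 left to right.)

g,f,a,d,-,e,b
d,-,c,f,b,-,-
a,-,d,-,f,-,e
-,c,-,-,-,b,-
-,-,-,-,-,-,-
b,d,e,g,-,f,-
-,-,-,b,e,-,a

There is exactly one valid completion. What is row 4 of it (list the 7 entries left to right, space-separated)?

e c g a d b f

Row 1, column 5: row 1 has {a, b, d, e, f, g} and column 5 has {b, e, f}, leaving only c.
Row 2, column 7: row 2 has {b, c, d, f} and column 7 has {a, b, e}, leaving only g.
Row 2, column 6: row 2 has {b, c, d, f, g} and column 6 has {b, e, f}, leaving only a.
Row 2, column 2: row 2 has {a, b, c, d, f, g} and column 2 has {c, d, f}, leaving only e.
Row 3, column 4: row 3 has {a, d, e, f} and column 4 has {b, d, f, g}, leaving only c.
Row 3, column 6: row 3 has {a, c, d, e, f} and column 6 has {a, b, e, f}, leaving only g.
Row 3, column 2: row 3 has {a, c, d, e, f, g} and column 2 has {c, d, e, f}, leaving only b.
Row 6, column 5: row 6 has {b, d, e, f, g} and column 5 has {b, c, e, f}, leaving only a.
Row 6, column 7: row 6 has {a, b, d, e, f, g} and column 7 has {a, b, e, g}, leaving only c.
Row 7, column 2: row 7 has {a, b, e} and column 2 has {b, c, d, e, f}, leaving only g.
Row 5, column 2: row 5 has {} and column 2 has {b, c, d, e, f, g}, leaving only a.
Row 5, column 4: row 5 has {a} and column 4 has {b, c, d, f, g}, leaving only e.
Row 4, column 4: row 4 has {b, c} and column 4 has {b, c, d, e, f, g}, leaving only a.
Row 7, column 3: row 7 has {a, b, e, g} and column 3 has {a, c, d, e}, leaving only f.
Row 4, column 3: row 4 has {a, b, c} and column 3 has {a, c, d, e, f}, leaving only g.
Row 4, column 5: row 4 has {a, b, c, g} and column 5 has {a, b, c, e, f}, leaving only d.
Row 4, column 7: row 4 has {a, b, c, d, g} and column 7 has {a, b, c, e, g}, leaving only f.
Row 4, column 1: row 4 has {a, b, c, d, f, g} and column 1 has {a, b, d, g}, leaving only e.
So row 4 reads: e c g a d b f.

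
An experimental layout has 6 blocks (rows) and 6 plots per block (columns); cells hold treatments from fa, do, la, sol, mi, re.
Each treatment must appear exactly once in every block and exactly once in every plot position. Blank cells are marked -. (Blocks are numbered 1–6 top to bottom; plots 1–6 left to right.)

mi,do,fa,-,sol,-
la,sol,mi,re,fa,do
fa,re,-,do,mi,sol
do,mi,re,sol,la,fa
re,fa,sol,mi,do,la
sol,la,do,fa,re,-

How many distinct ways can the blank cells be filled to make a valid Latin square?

Block 1, plot 4: eliminating its block and plot leaves {la}.
Block 1, plot 6: eliminating its block and plot leaves {re}.
Block 3, plot 3: eliminating its block and plot leaves {la}.
Block 6, plot 6: eliminating its block and plot leaves {mi}.
Only one assignment across all blanks avoids any block or plot repeat, giving 1 completion.

1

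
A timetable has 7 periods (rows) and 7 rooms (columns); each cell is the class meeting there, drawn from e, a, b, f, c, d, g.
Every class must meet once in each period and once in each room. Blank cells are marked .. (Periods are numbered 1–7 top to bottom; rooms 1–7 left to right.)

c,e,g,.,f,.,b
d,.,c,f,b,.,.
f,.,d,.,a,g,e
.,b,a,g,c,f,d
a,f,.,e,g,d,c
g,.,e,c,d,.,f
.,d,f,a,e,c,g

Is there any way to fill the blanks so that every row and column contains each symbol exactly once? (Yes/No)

No period or room among the givens repeats a symbol, and propagating forced cells runs into no contradiction.
One valid completion exists (for instance, c e g d f a b / d g c f b e a / f c d b a g e / e b a g c f d / a f b e g d c / g a e c d b f / b d f a e c g).

Yes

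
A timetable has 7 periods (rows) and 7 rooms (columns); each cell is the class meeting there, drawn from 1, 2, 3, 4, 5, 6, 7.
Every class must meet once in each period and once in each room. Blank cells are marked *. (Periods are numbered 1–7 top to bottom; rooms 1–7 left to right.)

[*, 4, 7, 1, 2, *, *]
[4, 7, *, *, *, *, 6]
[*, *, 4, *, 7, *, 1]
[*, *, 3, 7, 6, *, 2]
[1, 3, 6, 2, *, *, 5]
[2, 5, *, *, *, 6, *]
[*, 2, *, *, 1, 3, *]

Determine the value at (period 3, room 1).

3

Period 1, room 6: period 1 has {1, 2, 4, 7} and room 6 has {3, 6}, leaving only 5.
Period 1, room 7: period 1 has {1, 2, 4, 5, 7} and room 7 has {1, 2, 5, 6}, leaving only 3.
Period 1, room 1: period 1 has {1, 2, 3, 4, 5, 7} and room 1 has {1, 2, 4}, leaving only 6.
Period 3, room 2: period 3 has {1, 4, 7} and room 2 has {2, 3, 4, 5, 7}, leaving only 6.
Period 3, room 6: period 3 has {1, 4, 6, 7} and room 6 has {3, 5, 6}, leaving only 2.
Period 2, room 6: period 2 has {4, 6, 7} and room 6 has {2, 3, 5, 6}, leaving only 1.
Period 4, room 1: period 4 has {2, 3, 6, 7} and room 1 has {1, 2, 4, 6}, leaving only 5.
Period 3 already has {1, 2, 4, 6, 7} and room 1 already has {1, 2, 4, 5, 6}, so period 3, room 1 must be 3.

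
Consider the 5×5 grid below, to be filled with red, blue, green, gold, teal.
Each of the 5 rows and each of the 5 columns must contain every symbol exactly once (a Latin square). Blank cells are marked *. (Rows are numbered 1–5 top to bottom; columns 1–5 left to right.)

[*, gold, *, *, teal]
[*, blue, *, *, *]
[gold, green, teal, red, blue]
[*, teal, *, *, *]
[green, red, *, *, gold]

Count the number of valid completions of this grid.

3

Row 1, column 1: eliminating its row and column leaves {red, blue}.
Row 1, column 3: eliminating its row and column leaves {red, blue, green}.
Row 1, column 4: eliminating its row and column leaves {blue, green}.
Row 2, column 1: eliminating its row and column leaves {red, teal}.
Row 2, column 3: eliminating its row and column leaves {red, green, gold}.
Row 2, column 4: eliminating its row and column leaves {green, gold, teal}.
Row 2, column 5: eliminating its row and column leaves {red, green}.
Row 4, column 1: eliminating its row and column leaves {red, blue}.
Row 4, column 3: eliminating its row and column leaves {red, blue, green, gold}.
Row 4, column 4: eliminating its row and column leaves {blue, green, gold}.
Row 4, column 5: eliminating its row and column leaves {red, green}.
Row 5, column 3: eliminating its row and column leaves {blue}.
Row 5, column 4: eliminating its row and column leaves {blue, teal}.
Enumerating the assignments across these blanks that avoid any row or column repeat gives 3 completions.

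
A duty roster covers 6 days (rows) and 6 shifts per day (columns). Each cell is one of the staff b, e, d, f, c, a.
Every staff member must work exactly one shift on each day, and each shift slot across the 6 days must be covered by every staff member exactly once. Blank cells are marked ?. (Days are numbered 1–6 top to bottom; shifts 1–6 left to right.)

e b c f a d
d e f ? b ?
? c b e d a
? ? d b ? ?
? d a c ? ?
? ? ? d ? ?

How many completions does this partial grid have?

3

Day 2, shift 4: eliminating its day and shift leaves {a}.
Day 2, shift 6: eliminating its day and shift leaves {c}.
Day 3, shift 1: eliminating its day and shift leaves {f}.
Day 4, shift 1: eliminating its day and shift leaves {f, c, a}.
Day 4, shift 2: eliminating its day and shift leaves {f, a}.
Day 4, shift 5: eliminating its day and shift leaves {e, f, c}.
Day 4, shift 6: eliminating its day and shift leaves {e, f, c}.
Day 5, shift 1: eliminating its day and shift leaves {b, f}.
Day 5, shift 5: eliminating its day and shift leaves {e, f}.
Day 5, shift 6: eliminating its day and shift leaves {b, e, f}.
Day 6, shift 1: eliminating its day and shift leaves {b, f, c, a}.
Day 6, shift 2: eliminating its day and shift leaves {f, a}.
Day 6, shift 3: eliminating its day and shift leaves {e}.
Day 6, shift 5: eliminating its day and shift leaves {e, f, c}.
Day 6, shift 6: eliminating its day and shift leaves {b, e, f, c}.
Enumerating the assignments across these blanks that avoid any day or shift repeat gives 3 completions.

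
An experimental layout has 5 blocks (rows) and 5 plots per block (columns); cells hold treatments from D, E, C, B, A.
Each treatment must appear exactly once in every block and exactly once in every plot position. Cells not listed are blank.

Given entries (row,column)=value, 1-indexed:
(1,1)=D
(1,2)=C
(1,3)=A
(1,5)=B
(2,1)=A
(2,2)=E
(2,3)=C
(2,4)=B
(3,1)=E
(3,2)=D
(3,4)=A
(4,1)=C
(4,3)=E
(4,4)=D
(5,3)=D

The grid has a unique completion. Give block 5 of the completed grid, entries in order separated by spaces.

Block 5, plot 1: block 5 has {D} and plot 1 has {D, E, C, A}, leaving only B.
Block 5, plot 2: block 5 has {D, B} and plot 2 has {D, E, C}, leaving only A.
Block 1, plot 4: block 1 has {D, C, B, A} and plot 4 has {D, B, A}, leaving only E.
Block 5, plot 4: block 5 has {D, B, A} and plot 4 has {D, E, B, A}, leaving only C.
Block 5, plot 5: block 5 has {D, C, B, A} and plot 5 has {B}, leaving only E.
So block 5 reads: B A D C E.

B A D C E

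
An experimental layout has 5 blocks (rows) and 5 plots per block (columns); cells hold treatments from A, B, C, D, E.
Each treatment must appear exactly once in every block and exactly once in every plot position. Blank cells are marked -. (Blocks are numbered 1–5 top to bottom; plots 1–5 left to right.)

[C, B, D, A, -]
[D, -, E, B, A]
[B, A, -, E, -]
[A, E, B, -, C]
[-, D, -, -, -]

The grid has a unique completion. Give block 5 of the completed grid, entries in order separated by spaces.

E D A C B

Block 5, plot 1: block 5 has {D} and plot 1 has {A, B, C, D}, leaving only E.
Block 5, plot 4: block 5 has {D, E} and plot 4 has {A, B, E}, leaving only C.
Block 5, plot 3: block 5 has {C, D, E} and plot 3 has {B, D, E}, leaving only A.
Block 5, plot 5: block 5 has {A, C, D, E} and plot 5 has {A, C}, leaving only B.
So block 5 reads: E D A C B.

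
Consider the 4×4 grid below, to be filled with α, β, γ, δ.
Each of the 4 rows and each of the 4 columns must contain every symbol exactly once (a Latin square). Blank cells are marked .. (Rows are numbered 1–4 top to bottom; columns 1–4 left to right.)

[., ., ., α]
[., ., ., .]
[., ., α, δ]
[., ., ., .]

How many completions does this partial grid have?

Row 1, column 1: eliminating its row and column leaves {β, γ, δ}.
Row 1, column 2: eliminating its row and column leaves {β, γ, δ}.
Row 1, column 3: eliminating its row and column leaves {β, γ, δ}.
Row 2, column 1: eliminating its row and column leaves {α, β, γ, δ}.
Row 2, column 2: eliminating its row and column leaves {α, β, γ, δ}.
Row 2, column 3: eliminating its row and column leaves {β, γ, δ}.
Row 2, column 4: eliminating its row and column leaves {β, γ}.
Row 3, column 1: eliminating its row and column leaves {β, γ}.
Row 3, column 2: eliminating its row and column leaves {β, γ}.
Row 4, column 1: eliminating its row and column leaves {α, β, γ, δ}.
Row 4, column 2: eliminating its row and column leaves {α, β, γ, δ}.
Row 4, column 3: eliminating its row and column leaves {β, γ, δ}.
Row 4, column 4: eliminating its row and column leaves {β, γ}.
Enumerating the assignments across these blanks that avoid any row or column repeat gives 16 completions.

16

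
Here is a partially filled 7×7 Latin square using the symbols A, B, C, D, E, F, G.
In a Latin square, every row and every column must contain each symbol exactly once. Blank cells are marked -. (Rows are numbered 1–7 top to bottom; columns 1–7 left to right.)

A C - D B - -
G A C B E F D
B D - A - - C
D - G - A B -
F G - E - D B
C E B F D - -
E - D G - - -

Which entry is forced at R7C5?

F

Row 4, column 2: row 4 has {A, B, D, G} and column 2 has {A, C, D, E, G}, leaving only F.
Row 4, column 4: row 4 has {A, B, D, F, G} and column 4 has {A, B, D, E, F, G}, leaving only C.
Row 4, column 7: row 4 has {A, B, C, D, F, G} and column 7 has {B, C, D}, leaving only E.
Row 5, column 3: row 5 has {B, D, E, F, G} and column 3 has {B, C, D, G}, leaving only A.
Row 5, column 5: row 5 has {A, B, D, E, F, G} and column 5 has {A, B, D, E}, leaving only C.
Row 7 already has {D, E, G} and column 5 already has {A, B, C, D, E}, so row 7, column 5 must be F.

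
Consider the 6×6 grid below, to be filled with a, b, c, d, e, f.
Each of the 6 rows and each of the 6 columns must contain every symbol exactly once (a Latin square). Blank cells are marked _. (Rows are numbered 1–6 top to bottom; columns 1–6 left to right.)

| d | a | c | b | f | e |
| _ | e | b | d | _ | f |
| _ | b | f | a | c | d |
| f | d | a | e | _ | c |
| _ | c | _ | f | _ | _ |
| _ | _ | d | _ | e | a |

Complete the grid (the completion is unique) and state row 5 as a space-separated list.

Row 5, column 3: row 5 has {c, f} and column 3 has {a, b, c, d, f}, leaving only e.
Row 5, column 6: row 5 has {c, e, f} and column 6 has {a, c, d, e, f}, leaving only b.
Row 5, column 1: row 5 has {b, c, e, f} and column 1 has {d, f}, leaving only a.
Row 5, column 5: row 5 has {a, b, c, e, f} and column 5 has {c, e, f}, leaving only d.
So row 5 reads: a c e f d b.

a c e f d b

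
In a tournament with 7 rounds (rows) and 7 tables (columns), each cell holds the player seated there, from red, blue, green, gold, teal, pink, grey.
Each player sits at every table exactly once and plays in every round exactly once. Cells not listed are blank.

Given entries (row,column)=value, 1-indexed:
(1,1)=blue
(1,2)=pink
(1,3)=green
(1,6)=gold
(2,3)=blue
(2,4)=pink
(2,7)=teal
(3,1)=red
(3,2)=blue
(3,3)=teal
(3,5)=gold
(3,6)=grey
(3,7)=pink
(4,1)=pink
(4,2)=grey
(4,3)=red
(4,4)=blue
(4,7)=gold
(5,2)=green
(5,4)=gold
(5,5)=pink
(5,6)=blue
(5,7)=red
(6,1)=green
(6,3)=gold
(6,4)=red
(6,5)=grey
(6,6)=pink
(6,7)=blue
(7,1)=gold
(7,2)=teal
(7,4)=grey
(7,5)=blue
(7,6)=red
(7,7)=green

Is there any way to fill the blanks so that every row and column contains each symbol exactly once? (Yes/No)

Round 6, table 2: round 6 together with table 2 already contain {red, blue, green, gold, teal, pink, grey} — every symbol — so nothing can go there. The grid has no valid completion.

No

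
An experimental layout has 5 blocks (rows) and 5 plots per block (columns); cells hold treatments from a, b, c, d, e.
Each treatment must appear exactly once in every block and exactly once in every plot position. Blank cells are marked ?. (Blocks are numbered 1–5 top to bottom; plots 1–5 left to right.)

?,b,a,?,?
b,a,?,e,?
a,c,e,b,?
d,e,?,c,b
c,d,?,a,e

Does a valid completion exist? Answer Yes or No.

Block 4, plot 3: block 4 together with plot 3 already contain {a, b, c, d, e} — every symbol — so nothing can go there. The grid has no valid completion.

No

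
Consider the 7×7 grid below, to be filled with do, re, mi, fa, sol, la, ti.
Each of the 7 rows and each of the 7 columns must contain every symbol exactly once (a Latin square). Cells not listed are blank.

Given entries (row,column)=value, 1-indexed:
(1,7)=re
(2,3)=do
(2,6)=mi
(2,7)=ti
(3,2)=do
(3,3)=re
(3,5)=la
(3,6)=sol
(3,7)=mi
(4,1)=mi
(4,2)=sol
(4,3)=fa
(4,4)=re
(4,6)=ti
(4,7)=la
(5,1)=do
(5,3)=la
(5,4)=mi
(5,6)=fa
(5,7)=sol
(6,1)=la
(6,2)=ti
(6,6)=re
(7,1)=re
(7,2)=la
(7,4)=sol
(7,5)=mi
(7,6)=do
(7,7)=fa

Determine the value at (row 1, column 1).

Row 1, column 6: row 1 has {re} and column 6 has {do, re, mi, fa, sol, ti}, leaving only la.
Row 4, column 5: row 4 has {re, mi, fa, sol, la, ti} and column 5 has {mi, la}, leaving only do.
Row 5, column 2: row 5 has {do, mi, fa, sol, la} and column 2 has {do, sol, la, ti}, leaving only re.
Row 2, column 2: row 2 has {do, mi, ti} and column 2 has {do, re, sol, la, ti}, leaving only fa.
Row 1, column 2: row 1 has {re, la} and column 2 has {do, re, fa, sol, la, ti}, leaving only mi.
Row 2, column 1: row 2 has {do, mi, fa, ti} and column 1 has {do, re, mi, la}, leaving only sol.
Row 2, column 4: row 2 has {do, mi, fa, sol, ti} and column 4 has {re, mi, sol}, leaving only la.
Row 2, column 5: row 2 has {do, mi, fa, sol, la, ti} and column 5 has {do, mi, la}, leaving only re.
Row 5, column 5: row 5 has {do, re, mi, fa, sol, la} and column 5 has {do, re, mi, la}, leaving only ti.
Row 6, column 7: row 6 has {re, la, ti} and column 7 has {re, mi, fa, sol, la, ti}, leaving only do.
Row 6, column 4: row 6 has {do, re, la, ti} and column 4 has {re, mi, sol, la}, leaving only fa.
Row 3, column 4: row 3 has {do, re, mi, sol, la} and column 4 has {re, mi, fa, sol, la}, leaving only ti.
Row 1, column 4: row 1 has {re, mi, la} and column 4 has {re, mi, fa, sol, la, ti}, leaving only do.
Row 3, column 1: row 3 has {do, re, mi, sol, la, ti} and column 1 has {do, re, mi, sol, la}, leaving only fa.
Row 1 already has {do, re, mi, la} and column 1 already has {do, re, mi, fa, sol, la}, so row 1, column 1 must be ti.

ti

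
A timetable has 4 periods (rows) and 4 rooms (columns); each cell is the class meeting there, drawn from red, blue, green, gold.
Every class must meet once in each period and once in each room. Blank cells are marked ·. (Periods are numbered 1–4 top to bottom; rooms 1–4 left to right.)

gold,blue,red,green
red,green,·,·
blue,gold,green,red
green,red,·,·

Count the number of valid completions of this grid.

Period 2, room 3: eliminating its period and room leaves {blue, gold}.
Period 2, room 4: eliminating its period and room leaves {blue, gold}.
Period 4, room 3: eliminating its period and room leaves {blue, gold}.
Period 4, room 4: eliminating its period and room leaves {blue, gold}.
Enumerating the assignments across these blanks that avoid any period or room repeat gives 2 completions.

2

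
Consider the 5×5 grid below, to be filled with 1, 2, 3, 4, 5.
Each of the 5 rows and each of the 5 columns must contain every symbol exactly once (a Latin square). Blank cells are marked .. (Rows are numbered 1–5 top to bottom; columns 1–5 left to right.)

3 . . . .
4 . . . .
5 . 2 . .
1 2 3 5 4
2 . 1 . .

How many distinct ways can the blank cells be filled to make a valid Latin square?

Row 1, column 2: eliminating its row and column leaves {1, 4, 5}.
Row 1, column 3: eliminating its row and column leaves {4, 5}.
Row 1, column 4: eliminating its row and column leaves {1, 2, 4}.
Row 1, column 5: eliminating its row and column leaves {1, 2, 5}.
Row 2, column 2: eliminating its row and column leaves {1, 3, 5}.
Row 2, column 3: eliminating its row and column leaves {5}.
Row 2, column 4: eliminating its row and column leaves {1, 2, 3}.
Row 2, column 5: eliminating its row and column leaves {1, 2, 3, 5}.
Row 3, column 2: eliminating its row and column leaves {1, 3, 4}.
Row 3, column 4: eliminating its row and column leaves {1, 3, 4}.
Row 3, column 5: eliminating its row and column leaves {1, 3}.
Row 5, column 2: eliminating its row and column leaves {3, 4, 5}.
Row 5, column 4: eliminating its row and column leaves {3, 4}.
Row 5, column 5: eliminating its row and column leaves {3, 5}.
Enumerating the assignments across these blanks that avoid any row or column repeat gives 6 completions.

6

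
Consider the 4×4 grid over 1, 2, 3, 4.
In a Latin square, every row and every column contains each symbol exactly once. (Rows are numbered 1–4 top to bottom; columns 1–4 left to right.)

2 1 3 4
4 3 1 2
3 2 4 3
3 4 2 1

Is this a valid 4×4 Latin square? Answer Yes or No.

Column 1 contains 3 twice (at rows 3 and 4), so it is not a permutation.

No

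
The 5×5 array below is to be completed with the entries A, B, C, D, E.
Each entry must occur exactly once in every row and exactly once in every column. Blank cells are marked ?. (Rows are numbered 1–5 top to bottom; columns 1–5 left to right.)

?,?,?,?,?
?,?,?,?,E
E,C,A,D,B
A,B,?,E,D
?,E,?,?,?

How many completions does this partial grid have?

Row 1, column 1: eliminating its row and column leaves {B, C, D}.
Row 1, column 2: eliminating its row and column leaves {A, D}.
Row 1, column 3: eliminating its row and column leaves {B, C, D, E}.
Row 1, column 4: eliminating its row and column leaves {A, B, C}.
Row 1, column 5: eliminating its row and column leaves {A, C}.
Row 2, column 1: eliminating its row and column leaves {B, C, D}.
Row 2, column 2: eliminating its row and column leaves {A, D}.
Row 2, column 3: eliminating its row and column leaves {B, C, D}.
Row 2, column 4: eliminating its row and column leaves {A, B, C}.
Row 4, column 3: eliminating its row and column leaves {C}.
Row 5, column 1: eliminating its row and column leaves {B, C, D}.
Row 5, column 3: eliminating its row and column leaves {B, C, D}.
Row 5, column 4: eliminating its row and column leaves {A, B, C}.
Row 5, column 5: eliminating its row and column leaves {A, C}.
Enumerating the assignments across these blanks that avoid any row or column repeat gives 6 completions.

6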